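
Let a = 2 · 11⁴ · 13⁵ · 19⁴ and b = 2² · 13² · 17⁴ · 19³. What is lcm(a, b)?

236677832212925263732

max exponent per prime: 2² · 11⁴ · 13⁵ · 17⁴ · 19⁴ = 236677832212925263732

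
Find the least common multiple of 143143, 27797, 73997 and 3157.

2036031820823

143143 = 7 · 11² · 13²; 27797 = 7 · 11 · 19²; 73997 = 7 · 11 · 31²; 3157 = 7 · 11 · 41
lcm takes max exponent of each prime: 7 · 11² · 13² · 19² · 31² · 41 = 2036031820823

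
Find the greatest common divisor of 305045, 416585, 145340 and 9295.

gcd(305045, 416585): 416585 = 1·305045 + 111540; 305045 = 2·111540 + 81965; 111540 = 1·81965 + 29575; 81965 = 2·29575 + 22815; 29575 = 1·22815 + 6760; 22815 = 3·6760 + 2535; 6760 = 2·2535 + 1690; 2535 = 1·1690 + 845; 1690 = 2·845 + 0 → 845
gcd(845, 145340): 145340 = 172·845 + 0 → 845
gcd(845, 9295): 9295 = 11·845 + 0 → 845

845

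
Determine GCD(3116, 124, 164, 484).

4

3116 = 2² · 19 · 41; 124 = 2² · 31; 164 = 2² · 41; 484 = 2² · 11²
gcd takes min exponent of each prime: 2² = 4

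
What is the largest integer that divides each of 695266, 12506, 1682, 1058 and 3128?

695266 = 2 · 11² · 13² · 17; 12506 = 2 · 13² · 37; 1682 = 2 · 29²; 1058 = 2 · 23²; 3128 = 2³ · 17 · 23
gcd takes min exponent of each prime: 2 = 2

2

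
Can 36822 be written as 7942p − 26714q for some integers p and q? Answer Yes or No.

Yes

By Bézout, 7942p − 26714q = 36822 has integer solutions iff gcd(7942, 26714) | 36822.
Euclid: 26714 = 3·7942 + 2888; 7942 = 2·2888 + 2166; 2888 = 1·2166 + 722; 2166 = 3·722 + 0. gcd = 722; 36822 mod 722 = 0. Yes.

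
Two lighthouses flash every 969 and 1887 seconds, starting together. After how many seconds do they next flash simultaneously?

gcd first: 1887 = 1·969 + 918; 969 = 1·918 + 51; 918 = 18·51 + 0 → gcd = 51
lcm = 969·1887/gcd = 1828503/51 = 35853

35853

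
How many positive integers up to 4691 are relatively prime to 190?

Prime factors of 190: 2, 5, 19. Count integers ≤ 4691 divisible by none of them.
By inclusion–exclusion: 4691 − ⌊4691/2⌋ − ⌊4691/5⌋ − ⌊4691/19⌋ + ⌊4691/10⌋ + ⌊4691/38⌋ + ⌊4691/95⌋ − ⌊4691/190⌋ = 1779.

1779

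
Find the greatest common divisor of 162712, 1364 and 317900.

162712 = 2³ · 11 · 43²; 1364 = 2² · 11 · 31; 317900 = 2² · 5² · 11 · 17²
gcd takes min exponent of each prime: 2² · 11 = 44

44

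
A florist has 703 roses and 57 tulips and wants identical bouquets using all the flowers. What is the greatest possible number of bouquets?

19

Euclid: 703 = 12·57 + 19; 57 = 3·19 + 0. Last nonzero remainder: 19.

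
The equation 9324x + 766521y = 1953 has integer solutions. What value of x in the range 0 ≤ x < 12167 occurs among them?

12085

Euclid: 766521 = 82·9324 + 1953; 9324 = 4·1953 + 1512; 1953 = 1·1512 + 441; 1512 = 3·441 + 189; 441 = 2·189 + 63; 189 = 3·63 + 0 → gcd = 63; 1953 = 63·31.
Back-substitution yields 9324·(-3535) + 766521·(43) = 63, so one solution is x = -3535·31 = -109585, y = 43·31 = 1333.
Solutions in x differ by 766521/63 = 12167; the one in [0, 12167) is -109585 mod 12167 = 12085.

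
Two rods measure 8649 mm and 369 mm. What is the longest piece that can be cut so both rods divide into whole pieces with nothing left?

9

8649 = 3² · 31²
369 = 3² · 41
Common: 3² = 9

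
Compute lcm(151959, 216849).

gcd first: 216849 = 1·151959 + 64890; 151959 = 2·64890 + 22179; 64890 = 2·22179 + 20532; 22179 = 1·20532 + 1647; 20532 = 12·1647 + 768; 1647 = 2·768 + 111; 768 = 6·111 + 102; 111 = 1·102 + 9; 102 = 11·9 + 3; 9 = 3·3 + 0 → gcd = 3
lcm = 151959·216849/gcd = 32952157191/3 = 10984052397

10984052397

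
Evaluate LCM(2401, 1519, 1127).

lcm(2401, 1519) = 2401·1519/gcd = 3647119/49 = 74431
lcm(74431, 1127) = 74431·1127/gcd = 83883737/49 = 1711913

1711913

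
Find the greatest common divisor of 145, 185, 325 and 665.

5

145 = 5 · 29; 185 = 5 · 37; 325 = 5² · 13; 665 = 5 · 7 · 19
gcd takes min exponent of each prime: 5 = 5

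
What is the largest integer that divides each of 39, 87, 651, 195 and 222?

39 = 3 · 13; 87 = 3 · 29; 651 = 3 · 7 · 31; 195 = 3 · 5 · 13; 222 = 2 · 3 · 37
gcd takes min exponent of each prime: 3 = 3

3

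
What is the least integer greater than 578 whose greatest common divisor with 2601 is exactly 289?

1156

Multiples of 289 above 578: 289·3, 289·4, … . Need the cofactor coprime to 2601/289 = 9.
Checking s = 3, 4, … the first with gcd(s, 9) = 1 is s = 4, giving 1156.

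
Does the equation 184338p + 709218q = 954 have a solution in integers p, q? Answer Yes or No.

Yes

By Bézout, 184338p + 709218q = 954 has integer solutions iff gcd(184338, 709218) | 954.
Euclid: 709218 = 3·184338 + 156204; 184338 = 1·156204 + 28134; 156204 = 5·28134 + 15534; 28134 = 1·15534 + 12600; 15534 = 1·12600 + 2934; 12600 = 4·2934 + 864; 2934 = 3·864 + 342; 864 = 2·342 + 180; 342 = 1·180 + 162; 180 = 1·162 + 18; 162 = 9·18 + 0. gcd = 18; 954 mod 18 = 0. Yes.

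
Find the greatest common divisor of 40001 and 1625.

13

Euclid: 40001 = 24·1625 + 1001; 1625 = 1·1001 + 624; 1001 = 1·624 + 377; 624 = 1·377 + 247; 377 = 1·247 + 130; 247 = 1·130 + 117; 130 = 1·117 + 13; 117 = 9·13 + 0. Last nonzero remainder: 13.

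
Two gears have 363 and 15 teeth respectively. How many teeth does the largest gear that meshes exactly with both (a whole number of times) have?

3

363 = 3 · 11²
15 = 3 · 5
Common: 3 = 3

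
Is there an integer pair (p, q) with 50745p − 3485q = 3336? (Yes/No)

By Bézout, 50745p − 3485q = 3336 has integer solutions iff gcd(50745, 3485) | 3336.
Euclid: 50745 = 14·3485 + 1955; 3485 = 1·1955 + 1530; 1955 = 1·1530 + 425; 1530 = 3·425 + 255; 425 = 1·255 + 170; 255 = 1·170 + 85; 170 = 2·85 + 0. gcd = 85; 3336 mod 85 = 21. No.

No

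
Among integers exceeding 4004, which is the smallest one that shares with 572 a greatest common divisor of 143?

4147

Multiples of 143 above 4004: 143·29, 143·30, … . Need the cofactor coprime to 572/143 = 4.
Checking s = 29, 30, … the first with gcd(s, 4) = 1 is s = 29, giving 4147.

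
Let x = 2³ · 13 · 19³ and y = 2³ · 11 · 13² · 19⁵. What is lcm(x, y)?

36824544328

max exponent per prime: 2³ · 11 · 13² · 19⁵ = 36824544328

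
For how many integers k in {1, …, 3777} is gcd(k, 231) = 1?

1962

231 = 3·7·11. Inclusion–exclusion on these primes:
3777 − ⌊3777/3⌋ − ⌊3777/7⌋ − ⌊3777/11⌋ + ⌊3777/21⌋ + ⌊3777/33⌋ + ⌊3777/77⌋ − ⌊3777/231⌋ = 1962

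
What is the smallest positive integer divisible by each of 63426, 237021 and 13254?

63426 = 2 · 3 · 11 · 31²; 237021 = 3 · 41² · 47; 13254 = 2 · 3 · 47²
lcm takes max exponent of each prime: 2 · 3 · 11 · 31² · 41² · 47² = 235521605154

235521605154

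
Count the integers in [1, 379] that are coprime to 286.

286 = 2·11·13. Inclusion–exclusion on these primes:
379 − ⌊379/2⌋ − ⌊379/11⌋ − ⌊379/13⌋ + ⌊379/22⌋ + ⌊379/26⌋ + ⌊379/143⌋ − ⌊379/286⌋ = 159

159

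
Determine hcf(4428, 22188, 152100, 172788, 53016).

12

gcd(4428, 22188): 22188 = 5·4428 + 48; 4428 = 92·48 + 12; 48 = 4·12 + 0 → 12
gcd(12, 152100): 152100 = 12675·12 + 0 → 12
gcd(12, 172788): 172788 = 14399·12 + 0 → 12
gcd(12, 53016): 53016 = 4418·12 + 0 → 12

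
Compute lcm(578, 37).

21386

578 = 2 · 17²; 37 = 37
max exponents: 2 · 17² · 37 = 21386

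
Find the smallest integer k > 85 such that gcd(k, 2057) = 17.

102

2057 = 17·121. Any k with gcd(k, 2057) = 17 is a multiple of 17, say 17s, with s coprime to 121.
Need s > 85/17, so s ≥ 6. First s ≥ 6 with gcd(s, 121) = 1 is s = 6. Thus k = 17·6 = 102.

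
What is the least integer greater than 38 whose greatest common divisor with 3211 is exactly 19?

Multiples of 19 above 38: 19·3, 19·4, … . Need the cofactor coprime to 3211/19 = 169.
Checking s = 3, 4, … the first with gcd(s, 169) = 1 is s = 3, giving 57.

57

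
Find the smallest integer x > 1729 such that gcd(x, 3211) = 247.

gcd(x, 3211) = 247 forces 247 | x; write x = 247s. Then gcd(247s, 247·13) = 247·gcd(s, 13), so need gcd(s, 13) = 1.
247s > 1729 gives s ≥ 8. The least s ≥ 8 coprime to 13 is 8, so x = 247·8 = 1976.

1976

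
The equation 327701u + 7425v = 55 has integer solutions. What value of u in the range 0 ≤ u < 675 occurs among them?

Reduce mod 7425: 327701u ≡ 55 (mod 7425). With g = gcd(327701, 7425) = 11 dividing 55, divide through: 29791u ≡ 5 (mod 675).
Since gcd(29791, 675) = 1, u ≡ 5·(29791)⁻¹ ≡ 230 (mod 675). Smallest non-negative: 230.

230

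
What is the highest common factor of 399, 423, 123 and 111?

3

399 = 3 · 7 · 19; 423 = 3² · 47; 123 = 3 · 41; 111 = 3 · 37
gcd takes min exponent of each prime: 3 = 3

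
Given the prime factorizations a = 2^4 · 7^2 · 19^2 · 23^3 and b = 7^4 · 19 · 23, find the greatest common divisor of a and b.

min exponent per shared prime: 7^2 · 19 · 23 = 21413

21413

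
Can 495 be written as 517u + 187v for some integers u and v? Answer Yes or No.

Yes

By Bézout, 517u + 187v = 495 has integer solutions iff gcd(517, 187) | 495.
Euclid: 517 = 2·187 + 143; 187 = 1·143 + 44; 143 = 3·44 + 11; 44 = 4·11 + 0. gcd = 11; 495 mod 11 = 0. Yes.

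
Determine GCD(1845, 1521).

9

1845 = 3² · 5 · 41
1521 = 3² · 13²
Common: 3² = 9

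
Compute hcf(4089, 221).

1

4089 = 3 · 29 · 47
221 = 13 · 17
Common: 1 = 1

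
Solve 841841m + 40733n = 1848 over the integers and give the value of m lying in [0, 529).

gcd(841841, 40733) = 77 (Euclid: 841841 = 20·40733 + 27181; 40733 = 1·27181 + 13552; 27181 = 2·13552 + 77; 13552 = 176·77 + 0), and 77 | 1848.
Extended Euclid: 841841·(3) + 40733·(-62) = 77. Scale by 24: m₀ = 72.
General solution m = m₀ + 529t; reducing mod 529 gives m = 72 (and n = -1488).

72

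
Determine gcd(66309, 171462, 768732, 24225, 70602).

66309 = 3 · 23 · 31²; 171462 = 2 · 3 · 17 · 41²; 768732 = 2² · 3 · 29 · 47²; 24225 = 3 · 5² · 17 · 19; 70602 = 2 · 3 · 7 · 41²
gcd takes min exponent of each prime: 3 = 3

3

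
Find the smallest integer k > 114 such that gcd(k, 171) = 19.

133

gcd(k, 171) = 19 forces 19 | k; write k = 19s. Then gcd(19s, 19·9) = 19·gcd(s, 9), so need gcd(s, 9) = 1.
19s > 114 gives s ≥ 7. The least s ≥ 7 coprime to 9 is 7, so k = 19·7 = 133.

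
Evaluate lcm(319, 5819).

gcd first: 5819 = 18·319 + 77; 319 = 4·77 + 11; 77 = 7·11 + 0 → gcd = 11
lcm = 319·5819/gcd = 1856261/11 = 168751

168751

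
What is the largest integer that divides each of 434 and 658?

Euclid: 658 = 1·434 + 224; 434 = 1·224 + 210; 224 = 1·210 + 14; 210 = 15·14 + 0. Last nonzero remainder: 14.

14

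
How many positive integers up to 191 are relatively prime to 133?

155

133 = 7·19. Inclusion–exclusion on these primes:
191 − ⌊191/7⌋ − ⌊191/19⌋ + ⌊191/133⌋ = 155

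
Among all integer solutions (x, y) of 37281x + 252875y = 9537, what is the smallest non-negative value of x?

102

Reduce mod 252875: 37281x ≡ 9537 (mod 252875). With g = gcd(37281, 252875) = 289 dividing 9537, divide through: 129x ≡ 33 (mod 875).
Since gcd(129, 875) = 1, x ≡ 33·(129)⁻¹ ≡ 102 (mod 875). Smallest non-negative: 102.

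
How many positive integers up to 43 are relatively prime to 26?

Prime factors of 26: 2, 13. Count integers ≤ 43 divisible by none of them.
By inclusion–exclusion: 43 − ⌊43/2⌋ − ⌊43/13⌋ + ⌊43/26⌋ = 20.

20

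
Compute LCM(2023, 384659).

2023 = 7 · 17²; 384659 = 11³ · 17²
max exponents: 7 · 11³ · 17² = 2692613

2692613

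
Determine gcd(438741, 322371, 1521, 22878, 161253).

9

438741 = 3² · 29 · 41²; 322371 = 3² · 7² · 17 · 43; 1521 = 3² · 13²; 22878 = 2 · 3² · 31 · 41; 161253 = 3² · 19 · 23 · 41
gcd takes min exponent of each prime: 3² = 9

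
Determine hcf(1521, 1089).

1521 = 3² · 13²
1089 = 3² · 11²
Common: 3² = 9

9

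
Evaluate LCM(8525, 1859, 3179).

8525 = 5² · 11 · 31; 1859 = 11 · 13²; 3179 = 11 · 17²
lcm takes max exponent of each prime: 5² · 11 · 13² · 17² · 31 = 416369525

416369525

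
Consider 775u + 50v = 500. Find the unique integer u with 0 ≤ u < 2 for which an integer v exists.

gcd(775, 50) = 25 (Euclid: 775 = 15·50 + 25; 50 = 2·25 + 0), and 25 | 500.
Extended Euclid: 775·(1) + 50·(-15) = 25. Scale by 20: u₀ = 20.
General solution u = u₀ + 2t; reducing mod 2 gives u = 0 (and v = 10).

0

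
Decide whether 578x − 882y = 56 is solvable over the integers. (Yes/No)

By Bézout, 578x − 882y = 56 has integer solutions iff gcd(578, 882) | 56.
Euclid: 882 = 1·578 + 304; 578 = 1·304 + 274; 304 = 1·274 + 30; 274 = 9·30 + 4; 30 = 7·4 + 2; 4 = 2·2 + 0. gcd = 2; 56 mod 2 = 0. Yes.

Yes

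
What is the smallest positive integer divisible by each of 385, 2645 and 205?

385 = 5 · 7 · 11; 2645 = 5 · 23²; 205 = 5 · 41
lcm takes max exponent of each prime: 5 · 7 · 11 · 23² · 41 = 8350265

8350265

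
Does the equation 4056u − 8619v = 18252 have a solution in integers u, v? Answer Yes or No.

By Bézout, 4056u − 8619v = 18252 has integer solutions iff gcd(4056, 8619) | 18252.
Euclid: 8619 = 2·4056 + 507; 4056 = 8·507 + 0. gcd = 507; 18252 mod 507 = 0. Yes.

Yes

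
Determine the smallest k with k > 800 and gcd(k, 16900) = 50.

850

16900 = 50·338. Any k with gcd(k, 16900) = 50 is a multiple of 50, say 50s, with s coprime to 338.
Need s > 800/50, so s ≥ 17. First s ≥ 17 with gcd(s, 338) = 1 is s = 17. Thus k = 50·17 = 850.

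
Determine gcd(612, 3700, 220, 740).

4

612 = 2² · 3² · 17; 3700 = 2² · 5² · 37; 220 = 2² · 5 · 11; 740 = 2² · 5 · 37
gcd takes min exponent of each prime: 2² = 4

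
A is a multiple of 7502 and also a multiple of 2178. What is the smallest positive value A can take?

gcd first: 7502 = 3·2178 + 968; 2178 = 2·968 + 242; 968 = 4·242 + 0 → gcd = 242
lcm = 7502·2178/gcd = 16339356/242 = 67518

67518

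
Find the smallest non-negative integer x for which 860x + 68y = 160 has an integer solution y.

gcd(860, 68) = 4 (Euclid: 860 = 12·68 + 44; 68 = 1·44 + 24; 44 = 1·24 + 20; 24 = 1·20 + 4; 20 = 5·4 + 0), and 4 | 160.
Extended Euclid: 860·(-3) + 68·(38) = 4. Scale by 40: x₀ = -120.
General solution x = x₀ + 17t; reducing mod 17 gives x = 16 (and y = -200).

16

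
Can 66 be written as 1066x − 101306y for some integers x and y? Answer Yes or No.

Yes

By Bézout, 1066x − 101306y = 66 has integer solutions iff gcd(1066, 101306) | 66.
Euclid: 101306 = 95·1066 + 36; 1066 = 29·36 + 22; 36 = 1·22 + 14; 22 = 1·14 + 8; 14 = 1·8 + 6; 8 = 1·6 + 2; 6 = 3·2 + 0. gcd = 2; 66 mod 2 = 0. Yes.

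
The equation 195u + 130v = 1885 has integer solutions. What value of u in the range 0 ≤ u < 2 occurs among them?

1

gcd(195, 130) = 65 (Euclid: 195 = 1·130 + 65; 130 = 2·65 + 0), and 65 | 1885.
Extended Euclid: 195·(1) + 130·(-1) = 65. Scale by 29: u₀ = 29.
General solution u = u₀ + 2t; reducing mod 2 gives u = 1 (and v = 13).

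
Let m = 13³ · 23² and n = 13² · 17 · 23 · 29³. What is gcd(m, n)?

3887

min exponent per shared prime: 13² · 23 = 3887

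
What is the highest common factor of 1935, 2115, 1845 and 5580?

gcd(1935, 2115): 2115 = 1·1935 + 180; 1935 = 10·180 + 135; 180 = 1·135 + 45; 135 = 3·45 + 0 → 45
gcd(45, 1845): 1845 = 41·45 + 0 → 45
gcd(45, 5580): 5580 = 124·45 + 0 → 45

45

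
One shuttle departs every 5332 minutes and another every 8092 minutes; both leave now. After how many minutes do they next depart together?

10786636

gcd first: 8092 = 1·5332 + 2760; 5332 = 1·2760 + 2572; 2760 = 1·2572 + 188; 2572 = 13·188 + 128; 188 = 1·128 + 60; 128 = 2·60 + 8; 60 = 7·8 + 4; 8 = 2·4 + 0 → gcd = 4
lcm = 5332·8092/gcd = 43146544/4 = 10786636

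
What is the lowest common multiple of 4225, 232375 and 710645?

195427375

4225 = 5² · 13²; 232375 = 5³ · 11 · 13²; 710645 = 5 · 13² · 29²
lcm takes max exponent of each prime: 5³ · 11 · 13² · 29² = 195427375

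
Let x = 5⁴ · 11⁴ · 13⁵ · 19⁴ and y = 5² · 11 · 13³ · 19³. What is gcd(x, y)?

4144036325

min exponent per shared prime: 5² · 11 · 13³ · 19³ = 4144036325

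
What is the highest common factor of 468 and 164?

4

Euclid: 468 = 2·164 + 140; 164 = 1·140 + 24; 140 = 5·24 + 20; 24 = 1·20 + 4; 20 = 5·4 + 0. Last nonzero remainder: 4.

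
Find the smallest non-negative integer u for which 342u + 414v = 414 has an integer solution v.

Reduce mod 414: 342u ≡ 414 (mod 414). With g = gcd(342, 414) = 18 dividing 414, divide through: 19u ≡ 23 (mod 23).
Since gcd(19, 23) = 1, u ≡ 23·(19)⁻¹ ≡ 0 (mod 23). Smallest non-negative: 0.

0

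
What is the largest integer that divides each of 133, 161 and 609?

133 = 7 · 19; 161 = 7 · 23; 609 = 3 · 7 · 29
gcd takes min exponent of each prime: 7 = 7

7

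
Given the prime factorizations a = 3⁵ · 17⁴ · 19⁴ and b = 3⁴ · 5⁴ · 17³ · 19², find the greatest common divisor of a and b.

143661033

min exponent per shared prime: 3⁴ · 17³ · 19² = 143661033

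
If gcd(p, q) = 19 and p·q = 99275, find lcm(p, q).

Since gcd(p,q)·lcm(p,q) = pq, lcm = 99275/19 = 5225.

5225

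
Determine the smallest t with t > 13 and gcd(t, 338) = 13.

Multiples of 13 above 13: 13·2, 13·3, … . Need the cofactor coprime to 338/13 = 26.
Checking s = 2, 3, … the first with gcd(s, 26) = 1 is s = 3, giving 39.

39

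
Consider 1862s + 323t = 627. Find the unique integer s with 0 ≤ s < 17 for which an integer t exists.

13

gcd(1862, 323) = 19 (Euclid: 1862 = 5·323 + 247; 323 = 1·247 + 76; 247 = 3·76 + 19; 76 = 4·19 + 0), and 19 | 627.
Extended Euclid: 1862·(4) + 323·(-23) = 19. Scale by 33: s₀ = 132.
General solution s = s₀ + 17k; reducing mod 17 gives s = 13 (and t = -73).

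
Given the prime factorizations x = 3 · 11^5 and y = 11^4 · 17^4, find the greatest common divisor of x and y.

min exponent per shared prime: 11^4 = 14641

14641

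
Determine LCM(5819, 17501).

5819 = 11 · 23²; 17501 = 11 · 37 · 43
max exponents: 11 · 23² · 37 · 43 = 9258029

9258029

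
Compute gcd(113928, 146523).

3

Euclid: 146523 = 1·113928 + 32595; 113928 = 3·32595 + 16143; 32595 = 2·16143 + 309; 16143 = 52·309 + 75; 309 = 4·75 + 9; 75 = 8·9 + 3; 9 = 3·3 + 0. Last nonzero remainder: 3.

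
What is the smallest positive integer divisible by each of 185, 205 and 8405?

310985

185 = 5 · 37; 205 = 5 · 41; 8405 = 5 · 41²
lcm takes max exponent of each prime: 5 · 37 · 41² = 310985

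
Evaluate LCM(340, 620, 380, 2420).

340 = 2² · 5 · 17; 620 = 2² · 5 · 31; 380 = 2² · 5 · 19; 2420 = 2² · 5 · 11²
lcm takes max exponent of each prime: 2² · 5 · 11² · 17 · 19 · 31 = 24231460

24231460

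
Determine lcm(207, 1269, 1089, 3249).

207 = 3² · 23; 1269 = 3³ · 47; 1089 = 3² · 11²; 3249 = 3² · 19²
lcm takes max exponent of each prime: 3³ · 11² · 19² · 23 · 47 = 1274917347

1274917347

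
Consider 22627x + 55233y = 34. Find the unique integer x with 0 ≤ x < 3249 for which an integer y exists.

Euclid: 55233 = 2·22627 + 9979; 22627 = 2·9979 + 2669; 9979 = 3·2669 + 1972; 2669 = 1·1972 + 697; 1972 = 2·697 + 578; 697 = 1·578 + 119; 578 = 4·119 + 102; 119 = 1·102 + 17; 102 = 6·17 + 0 → gcd = 17; 34 = 17·2.
Back-substitution yields 22627·(476) + 55233·(-195) = 17, so one solution is x = 476·2 = 952, y = -195·2 = -390.
Solutions in x differ by 55233/17 = 3249; the one in [0, 3249) is 952 mod 3249 = 952.

952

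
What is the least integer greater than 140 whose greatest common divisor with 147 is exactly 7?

gcd(a, 147) = 7 forces 7 | a; write a = 7s. Then gcd(7s, 7·21) = 7·gcd(s, 21), so need gcd(s, 21) = 1.
7s > 140 gives s ≥ 21. The least s ≥ 21 coprime to 21 is 22, so a = 7·22 = 154.

154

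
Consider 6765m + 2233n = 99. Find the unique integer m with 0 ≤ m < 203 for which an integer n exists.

gcd(6765, 2233) = 11 (Euclid: 6765 = 3·2233 + 66; 2233 = 33·66 + 55; 66 = 1·55 + 11; 55 = 5·11 + 0), and 11 | 99.
Extended Euclid: 6765·(34) + 2233·(-103) = 11. Scale by 9: m₀ = 306.
General solution m = m₀ + 203t; reducing mod 203 gives m = 103 (and n = -312).

103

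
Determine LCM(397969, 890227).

27252519151

gcd first: 890227 = 2·397969 + 94289; 397969 = 4·94289 + 20813; 94289 = 4·20813 + 11037; 20813 = 1·11037 + 9776; 11037 = 1·9776 + 1261; 9776 = 7·1261 + 949; 1261 = 1·949 + 312; 949 = 3·312 + 13; 312 = 24·13 + 0 → gcd = 13
lcm = 397969·890227/gcd = 354282748963/13 = 27252519151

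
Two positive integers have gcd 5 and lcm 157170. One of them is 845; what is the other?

u·v = gcd·lcm = 5·157170 = 785850, so v = 785850/845 = 930.

930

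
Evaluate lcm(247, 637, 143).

133133

247 = 13 · 19; 637 = 7² · 13; 143 = 11 · 13
lcm takes max exponent of each prime: 7² · 11 · 13 · 19 = 133133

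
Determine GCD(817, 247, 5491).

19

817 = 19 · 43; 247 = 13 · 19; 5491 = 17² · 19
gcd takes min exponent of each prime: 19 = 19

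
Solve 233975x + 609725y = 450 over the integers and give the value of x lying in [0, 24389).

gcd(233975, 609725) = 25 (Euclid: 609725 = 2·233975 + 141775; 233975 = 1·141775 + 92200; 141775 = 1·92200 + 49575; 92200 = 1·49575 + 42625; 49575 = 1·42625 + 6950; 42625 = 6·6950 + 925; 6950 = 7·925 + 475; 925 = 1·475 + 450; 475 = 1·450 + 25; 450 = 18·25 + 0), and 25 | 450.
Extended Euclid: 233975·(-1316) + 609725·(505) = 25. Scale by 18: x₀ = -23688.
General solution x = x₀ + 24389t; reducing mod 24389 gives x = 701 (and y = -269).

701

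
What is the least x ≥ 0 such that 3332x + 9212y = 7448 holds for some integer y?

gcd(3332, 9212) = 196 (Euclid: 9212 = 2·3332 + 2548; 3332 = 1·2548 + 784; 2548 = 3·784 + 196; 784 = 4·196 + 0), and 196 | 7448.
Extended Euclid: 3332·(-11) + 9212·(4) = 196. Scale by 38: x₀ = -418.
General solution x = x₀ + 47t; reducing mod 47 gives x = 5 (and y = -1).

5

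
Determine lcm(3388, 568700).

3388 = 2² · 7 · 11²; 568700 = 2² · 5² · 11² · 47
max exponents: 2² · 5² · 7 · 11² · 47 = 3980900

3980900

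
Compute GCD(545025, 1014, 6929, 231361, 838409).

gcd(545025, 1014): 545025 = 537·1014 + 507; 1014 = 2·507 + 0 → 507
gcd(507, 6929): 6929 = 13·507 + 338; 507 = 1·338 + 169; 338 = 2·169 + 0 → 169
gcd(169, 231361): 231361 = 1369·169 + 0 → 169
gcd(169, 838409): 838409 = 4961·169 + 0 → 169

169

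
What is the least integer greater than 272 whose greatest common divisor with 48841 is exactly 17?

306

gcd(t, 48841) = 17 forces 17 | t; write t = 17s. Then gcd(17s, 17·2873) = 17·gcd(s, 2873), so need gcd(s, 2873) = 1.
17s > 272 gives s ≥ 17. The least s ≥ 17 coprime to 2873 is 18, so t = 17·18 = 306.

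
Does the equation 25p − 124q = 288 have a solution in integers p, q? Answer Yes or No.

Yes

By Bézout, 25p − 124q = 288 has integer solutions iff gcd(25, 124) | 288.
Euclid: 124 = 4·25 + 24; 25 = 1·24 + 1; 24 = 24·1 + 0. gcd = 1; 288 mod 1 = 0. Yes.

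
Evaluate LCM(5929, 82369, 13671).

lcm(5929, 82369) = 5929·82369/gcd = 488365801/49 = 9966649
lcm(9966649, 13671) = 9966649·13671/gcd = 136254058479/49 = 2780695071

2780695071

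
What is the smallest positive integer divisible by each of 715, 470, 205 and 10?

715 = 5 · 11 · 13; 470 = 2 · 5 · 47; 205 = 5 · 41; 10 = 2 · 5
lcm takes max exponent of each prime: 2 · 5 · 11 · 13 · 41 · 47 = 2755610

2755610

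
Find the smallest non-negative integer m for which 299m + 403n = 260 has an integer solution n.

13

Euclid: 403 = 1·299 + 104; 299 = 2·104 + 91; 104 = 1·91 + 13; 91 = 7·13 + 0 → gcd = 13; 260 = 13·20.
Back-substitution yields 299·(-4) + 403·(3) = 13, so one solution is m = -4·20 = -80, n = 3·20 = 60.
Solutions in m differ by 403/13 = 31; the one in [0, 31) is -80 mod 31 = 13.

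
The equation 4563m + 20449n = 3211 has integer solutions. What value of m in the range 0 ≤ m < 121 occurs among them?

Reduce mod 20449: 4563m ≡ 3211 (mod 20449). With g = gcd(4563, 20449) = 169 dividing 3211, divide through: 27m ≡ 19 (mod 121).
Since gcd(27, 121) = 1, m ≡ 19·(27)⁻¹ ≡ 50 (mod 121). Smallest non-negative: 50.

50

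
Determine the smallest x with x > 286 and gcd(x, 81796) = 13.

299

gcd(x, 81796) = 13 forces 13 | x; write x = 13s. Then gcd(13s, 13·6292) = 13·gcd(s, 6292), so need gcd(s, 6292) = 1.
13s > 286 gives s ≥ 23. The least s ≥ 23 coprime to 6292 is 23, so x = 13·23 = 299.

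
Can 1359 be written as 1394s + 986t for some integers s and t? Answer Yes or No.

No

By Bézout, 1394s + 986t = 1359 has integer solutions iff gcd(1394, 986) | 1359.
Euclid: 1394 = 1·986 + 408; 986 = 2·408 + 170; 408 = 2·170 + 68; 170 = 2·68 + 34; 68 = 2·34 + 0. gcd = 34; 1359 mod 34 = 33. No.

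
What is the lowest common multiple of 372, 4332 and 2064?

23098224

lcm(372, 4332) = 372·4332/gcd = 1611504/12 = 134292
lcm(134292, 2064) = 134292·2064/gcd = 277178688/12 = 23098224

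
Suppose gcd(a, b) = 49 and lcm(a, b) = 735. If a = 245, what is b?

a·b = gcd·lcm = 49·735 = 36015, so b = 36015/245 = 147.

147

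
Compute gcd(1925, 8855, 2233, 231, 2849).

77

gcd(1925, 8855): 8855 = 4·1925 + 1155; 1925 = 1·1155 + 770; 1155 = 1·770 + 385; 770 = 2·385 + 0 → 385
gcd(385, 2233): 2233 = 5·385 + 308; 385 = 1·308 + 77; 308 = 4·77 + 0 → 77
gcd(77, 231): 231 = 3·77 + 0 → 77
gcd(77, 2849): 2849 = 37·77 + 0 → 77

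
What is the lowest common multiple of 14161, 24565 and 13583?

lcm(14161, 24565) = 14161·24565/gcd = 347864965/289 = 1203685
lcm(1203685, 13583) = 1203685·13583/gcd = 16349653355/289 = 56573195

56573195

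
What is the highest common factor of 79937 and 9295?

79937 = 11 · 13² · 43
9295 = 5 · 11 · 13²
Common: 11 · 13² = 1859

1859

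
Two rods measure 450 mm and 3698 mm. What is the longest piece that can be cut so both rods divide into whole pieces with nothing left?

2

Euclid: 3698 = 8·450 + 98; 450 = 4·98 + 58; 98 = 1·58 + 40; 58 = 1·40 + 18; 40 = 2·18 + 4; 18 = 4·4 + 2; 4 = 2·2 + 0. Last nonzero remainder: 2.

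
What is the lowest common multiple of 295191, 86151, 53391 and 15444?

39278505292884

295191 = 3³ · 13 · 29²; 86151 = 3 · 13 · 47²; 53391 = 3 · 13 · 37²; 15444 = 2² · 3³ · 11 · 13
lcm takes max exponent of each prime: 2² · 3³ · 11 · 13 · 29² · 37² · 47² = 39278505292884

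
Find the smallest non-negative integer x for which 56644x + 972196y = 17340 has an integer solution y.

gcd(56644, 972196) = 1156 (Euclid: 972196 = 17·56644 + 9248; 56644 = 6·9248 + 1156; 9248 = 8·1156 + 0), and 1156 | 17340.
Extended Euclid: 56644·(103) + 972196·(-6) = 1156. Scale by 15: x₀ = 1545.
General solution x = x₀ + 841t; reducing mod 841 gives x = 704 (and y = -41).

704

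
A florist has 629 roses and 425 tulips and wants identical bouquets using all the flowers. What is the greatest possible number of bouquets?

17

629 = 17 · 37
425 = 5² · 17
Common: 17 = 17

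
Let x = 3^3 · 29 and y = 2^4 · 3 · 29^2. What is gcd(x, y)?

87

min exponent per shared prime: 3 · 29 = 87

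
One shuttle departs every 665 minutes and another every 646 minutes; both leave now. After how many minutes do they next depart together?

22610

665 = 5 · 7 · 19; 646 = 2 · 17 · 19
max exponents: 2 · 5 · 7 · 17 · 19 = 22610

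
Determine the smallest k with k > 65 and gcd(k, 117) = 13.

91

gcd(k, 117) = 13 forces 13 | k; write k = 13s. Then gcd(13s, 13·9) = 13·gcd(s, 9), so need gcd(s, 9) = 1.
13s > 65 gives s ≥ 6. The least s ≥ 6 coprime to 9 is 7, so k = 13·7 = 91.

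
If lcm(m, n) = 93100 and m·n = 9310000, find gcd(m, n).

100

From gcd × lcm = mn: gcd = 9310000 / 93100 = 100.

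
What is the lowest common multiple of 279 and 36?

1116

gcd first: 279 = 7·36 + 27; 36 = 1·27 + 9; 27 = 3·9 + 0 → gcd = 9
lcm = 279·36/gcd = 10044/9 = 1116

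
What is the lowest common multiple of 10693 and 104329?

gcd first: 104329 = 9·10693 + 8092; 10693 = 1·8092 + 2601; 8092 = 3·2601 + 289; 2601 = 9·289 + 0 → gcd = 289
lcm = 10693·104329/gcd = 1115589997/289 = 3860173

3860173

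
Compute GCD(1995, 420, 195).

1995 = 3 · 5 · 7 · 19; 420 = 2² · 3 · 5 · 7; 195 = 3 · 5 · 13
gcd takes min exponent of each prime: 3 · 5 = 15

15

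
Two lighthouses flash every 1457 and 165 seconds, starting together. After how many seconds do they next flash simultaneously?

240405

gcd first: 1457 = 8·165 + 137; 165 = 1·137 + 28; 137 = 4·28 + 25; 28 = 1·25 + 3; 25 = 8·3 + 1; 3 = 3·1 + 0 → gcd = 1
lcm = 1457·165/gcd = 240405/1 = 240405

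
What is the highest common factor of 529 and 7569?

1

529 = 23²
7569 = 3² · 29²
Common: 1 = 1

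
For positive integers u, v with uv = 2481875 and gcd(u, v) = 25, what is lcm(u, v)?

99275

For any two positive integers, gcd × lcm equals their product. Hence lcm = 2481875 / 25 = 99275.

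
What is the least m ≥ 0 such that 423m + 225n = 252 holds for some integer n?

Reduce mod 225: 423m ≡ 252 (mod 225). With g = gcd(423, 225) = 9 dividing 252, divide through: 47m ≡ 28 (mod 25).
Since gcd(47, 25) = 1, m ≡ 28·(47)⁻¹ ≡ 24 (mod 25). Smallest non-negative: 24.

24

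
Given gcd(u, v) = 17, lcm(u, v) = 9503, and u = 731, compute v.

u·v = gcd·lcm = 17·9503 = 161551, so v = 161551/731 = 221.

221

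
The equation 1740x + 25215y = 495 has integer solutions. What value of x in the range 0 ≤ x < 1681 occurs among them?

Reduce mod 25215: 1740x ≡ 495 (mod 25215). With g = gcd(1740, 25215) = 15 dividing 495, divide through: 116x ≡ 33 (mod 1681).
Since gcd(116, 1681) = 1, x ≡ 33·(116)⁻¹ ≡ 1319 (mod 1681). Smallest non-negative: 1319.

1319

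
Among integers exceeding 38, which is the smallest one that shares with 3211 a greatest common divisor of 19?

3211 = 19·169. Any t with gcd(t, 3211) = 19 is a multiple of 19, say 19s, with s coprime to 169.
Need s > 38/19, so s ≥ 3. First s ≥ 3 with gcd(s, 169) = 1 is s = 3. Thus t = 19·3 = 57.

57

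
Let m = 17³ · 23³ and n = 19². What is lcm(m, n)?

21579306031

max exponent per prime: 17³ · 19² · 23³ = 21579306031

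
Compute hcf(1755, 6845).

1755 = 3³ · 5 · 13
6845 = 5 · 37²
Common: 5 = 5

5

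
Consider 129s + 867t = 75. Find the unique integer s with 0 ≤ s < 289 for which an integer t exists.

135

Euclid: 867 = 6·129 + 93; 129 = 1·93 + 36; 93 = 2·36 + 21; 36 = 1·21 + 15; 21 = 1·15 + 6; 15 = 2·6 + 3; 6 = 2·3 + 0 → gcd = 3; 75 = 3·25.
Back-substitution yields 129·(121) + 867·(-18) = 3, so one solution is s = 121·25 = 3025, t = -18·25 = -450.
Solutions in s differ by 867/3 = 289; the one in [0, 289) is 3025 mod 289 = 135.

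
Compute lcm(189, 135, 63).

189 = 3³ · 7; 135 = 3³ · 5; 63 = 3² · 7
lcm takes max exponent of each prime: 3³ · 5 · 7 = 945

945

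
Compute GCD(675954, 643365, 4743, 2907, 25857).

675954 = 2 · 3² · 17 · 47²; 643365 = 3² · 5 · 17 · 29²; 4743 = 3² · 17 · 31; 2907 = 3² · 17 · 19; 25857 = 3² · 13² · 17
gcd takes min exponent of each prime: 3² · 17 = 153

153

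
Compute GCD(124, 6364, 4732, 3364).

4

124 = 2² · 31; 6364 = 2² · 37 · 43; 4732 = 2² · 7 · 13²; 3364 = 2² · 29²
gcd takes min exponent of each prime: 2² = 4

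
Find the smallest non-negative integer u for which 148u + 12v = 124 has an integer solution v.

Reduce mod 12: 148u ≡ 124 (mod 12). With g = gcd(148, 12) = 4 dividing 124, divide through: 37u ≡ 31 (mod 3).
Since gcd(37, 3) = 1, u ≡ 31·(37)⁻¹ ≡ 1 (mod 3). Smallest non-negative: 1.

1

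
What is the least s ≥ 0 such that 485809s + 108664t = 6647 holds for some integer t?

15

Euclid: 485809 = 4·108664 + 51153; 108664 = 2·51153 + 6358; 51153 = 8·6358 + 289; 6358 = 22·289 + 0 → gcd = 289; 6647 = 289·23.
Back-substitution yields 485809·(17) + 108664·(-76) = 289, so one solution is s = 17·23 = 391, t = -76·23 = -1748.
Solutions in s differ by 108664/289 = 376; the one in [0, 376) is 391 mod 376 = 15.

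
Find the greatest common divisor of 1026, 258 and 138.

6

gcd(1026, 258): 1026 = 3·258 + 252; 258 = 1·252 + 6; 252 = 42·6 + 0 → 6
gcd(6, 138): 138 = 23·6 + 0 → 6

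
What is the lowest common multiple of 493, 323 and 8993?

493 = 17 · 29; 323 = 17 · 19; 8993 = 17 · 23²
lcm takes max exponent of each prime: 17 · 19 · 23² · 29 = 4955143

4955143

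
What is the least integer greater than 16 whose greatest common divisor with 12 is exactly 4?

20

Multiples of 4 above 16: 4·5, 4·6, … . Need the cofactor coprime to 12/4 = 3.
Checking s = 5, 6, … the first with gcd(s, 3) = 1 is s = 5, giving 20.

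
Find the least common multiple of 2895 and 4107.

2895 = 3 · 5 · 193; 4107 = 3 · 37²
max exponents: 3 · 5 · 37² · 193 = 3963255

3963255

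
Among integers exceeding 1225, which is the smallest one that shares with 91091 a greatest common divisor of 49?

Multiples of 49 above 1225: 49·26, 49·27, … . Need the cofactor coprime to 91091/49 = 1859.
Checking s = 26, 27, … the first with gcd(s, 1859) = 1 is s = 27, giving 1323.

1323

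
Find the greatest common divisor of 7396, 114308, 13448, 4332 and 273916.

4

7396 = 2² · 43²; 114308 = 2² · 17 · 41²; 13448 = 2³ · 41²; 4332 = 2² · 3 · 19²; 273916 = 2² · 31 · 47²
gcd takes min exponent of each prime: 2² = 4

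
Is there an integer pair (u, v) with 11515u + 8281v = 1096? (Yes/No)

gcd(11515, 8281): 11515 = 1·8281 + 3234; 8281 = 2·3234 + 1813; 3234 = 1·1813 + 1421; 1813 = 1·1421 + 392; 1421 = 3·392 + 245; 392 = 1·245 + 147; 245 = 1·147 + 98; 147 = 1·98 + 49; 98 = 2·49 + 0 → 49
49 does not divide 1096, so a solution does not exist.

No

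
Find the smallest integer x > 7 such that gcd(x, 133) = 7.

14

gcd(x, 133) = 7 forces 7 | x; write x = 7s. Then gcd(7s, 7·19) = 7·gcd(s, 19), so need gcd(s, 19) = 1.
7s > 7 gives s ≥ 2. The least s ≥ 2 coprime to 19 is 2, so x = 7·2 = 14.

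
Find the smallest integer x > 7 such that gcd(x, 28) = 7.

21

28 = 7·4. Any x with gcd(x, 28) = 7 is a multiple of 7, say 7s, with s coprime to 4.
Need s > 7/7, so s ≥ 2. First s ≥ 2 with gcd(s, 4) = 1 is s = 3. Thus x = 7·3 = 21.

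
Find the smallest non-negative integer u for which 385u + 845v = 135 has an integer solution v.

Reduce mod 845: 385u ≡ 135 (mod 845). With g = gcd(385, 845) = 5 dividing 135, divide through: 77u ≡ 27 (mod 169).
Since gcd(77, 169) = 1, u ≡ 27·(77)⁻¹ ≡ 64 (mod 169). Smallest non-negative: 64.

64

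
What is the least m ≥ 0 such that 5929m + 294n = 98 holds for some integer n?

Euclid: 5929 = 20·294 + 49; 294 = 6·49 + 0 → gcd = 49; 98 = 49·2.
Back-substitution yields 5929·(1) + 294·(-20) = 49, so one solution is m = 1·2 = 2, n = -20·2 = -40.
Solutions in m differ by 294/49 = 6; the one in [0, 6) is 2 mod 6 = 2.

2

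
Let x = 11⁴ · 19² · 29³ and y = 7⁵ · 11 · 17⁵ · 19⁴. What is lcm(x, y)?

1110488192301585585320371

max exponent per prime: 7⁵ · 11⁴ · 17⁵ · 19⁴ · 29³ = 1110488192301585585320371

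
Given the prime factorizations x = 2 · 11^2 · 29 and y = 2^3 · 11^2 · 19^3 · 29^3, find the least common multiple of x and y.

max exponent per prime: 2^3 · 11^2 · 19^3 · 29^3 = 161931058168

161931058168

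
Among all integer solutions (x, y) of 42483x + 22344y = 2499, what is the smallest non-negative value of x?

9

gcd(42483, 22344) = 147 (Euclid: 42483 = 1·22344 + 20139; 22344 = 1·20139 + 2205; 20139 = 9·2205 + 294; 2205 = 7·294 + 147; 294 = 2·147 + 0), and 147 | 2499.
Extended Euclid: 42483·(-71) + 22344·(135) = 147. Scale by 17: x₀ = -1207.
General solution x = x₀ + 152t; reducing mod 152 gives x = 9 (and y = -17).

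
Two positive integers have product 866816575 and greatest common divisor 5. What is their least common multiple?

gcd·lcm = product, so lcm = 866816575/5 = 173363315.

173363315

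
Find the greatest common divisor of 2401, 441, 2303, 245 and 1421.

2401 = 7⁴; 441 = 3² · 7²; 2303 = 7² · 47; 245 = 5 · 7²; 1421 = 7² · 29
gcd takes min exponent of each prime: 7² = 49

49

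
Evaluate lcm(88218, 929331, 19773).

88218 = 2 · 3² · 13² · 29; 929331 = 3² · 13³ · 47; 19773 = 3² · 13³
lcm takes max exponent of each prime: 2 · 3² · 13³ · 29 · 47 = 53901198

53901198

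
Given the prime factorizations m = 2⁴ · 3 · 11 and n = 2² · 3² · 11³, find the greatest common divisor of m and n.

132

min exponent per shared prime: 2² · 3 · 11 = 132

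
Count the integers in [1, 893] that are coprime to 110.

110 = 2·5·11. Inclusion–exclusion on these primes:
893 − ⌊893/2⌋ − ⌊893/5⌋ − ⌊893/11⌋ + ⌊893/10⌋ + ⌊893/22⌋ + ⌊893/55⌋ − ⌊893/110⌋ = 325

325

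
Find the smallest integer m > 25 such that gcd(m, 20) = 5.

20 = 5·4. Any m with gcd(m, 20) = 5 is a multiple of 5, say 5s, with s coprime to 4.
Need s > 25/5, so s ≥ 6. First s ≥ 6 with gcd(s, 4) = 1 is s = 7. Thus m = 5·7 = 35.

35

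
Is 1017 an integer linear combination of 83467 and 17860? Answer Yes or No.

By Bézout, 83467x + 17860y = 1017 has integer solutions iff gcd(83467, 17860) | 1017.
Euclid: 83467 = 4·17860 + 12027; 17860 = 1·12027 + 5833; 12027 = 2·5833 + 361; 5833 = 16·361 + 57; 361 = 6·57 + 19; 57 = 3·19 + 0. gcd = 19; 1017 mod 19 = 10. No.

No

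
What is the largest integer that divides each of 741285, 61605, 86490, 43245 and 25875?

gcd(741285, 61605): 741285 = 12·61605 + 2025; 61605 = 30·2025 + 855; 2025 = 2·855 + 315; 855 = 2·315 + 225; 315 = 1·225 + 90; 225 = 2·90 + 45; 90 = 2·45 + 0 → 45
gcd(45, 86490): 86490 = 1922·45 + 0 → 45
gcd(45, 43245): 43245 = 961·45 + 0 → 45
gcd(45, 25875): 25875 = 575·45 + 0 → 45

45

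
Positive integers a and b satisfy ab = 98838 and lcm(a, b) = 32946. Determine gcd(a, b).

gcd·lcm = product, so gcd = 98838/32946 = 3.

3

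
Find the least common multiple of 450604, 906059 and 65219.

450604 = 2² · 7² · 11² · 19; 906059 = 7² · 11 · 41²; 65219 = 7² · 11³
lcm takes max exponent of each prime: 2² · 7² · 11³ · 19 · 41² = 8332118564

8332118564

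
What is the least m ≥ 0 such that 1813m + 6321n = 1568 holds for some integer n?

gcd(1813, 6321) = 49 (Euclid: 6321 = 3·1813 + 882; 1813 = 2·882 + 49; 882 = 18·49 + 0), and 49 | 1568.
Extended Euclid: 1813·(7) + 6321·(-2) = 49. Scale by 32: m₀ = 224.
General solution m = m₀ + 129t; reducing mod 129 gives m = 95 (and n = -27).

95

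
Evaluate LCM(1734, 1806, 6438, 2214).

206652982158

1734 = 2 · 3 · 17²; 1806 = 2 · 3 · 7 · 43; 6438 = 2 · 3 · 29 · 37; 2214 = 2 · 3³ · 41
lcm takes max exponent of each prime: 2 · 3³ · 7 · 17² · 29 · 37 · 41 · 43 = 206652982158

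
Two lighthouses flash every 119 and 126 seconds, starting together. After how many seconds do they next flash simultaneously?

gcd first: 126 = 1·119 + 7; 119 = 17·7 + 0 → gcd = 7
lcm = 119·126/gcd = 14994/7 = 2142

2142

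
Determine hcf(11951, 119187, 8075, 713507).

323

gcd(11951, 119187): 119187 = 9·11951 + 11628; 11951 = 1·11628 + 323; 11628 = 36·323 + 0 → 323
gcd(323, 8075): 8075 = 25·323 + 0 → 323
gcd(323, 713507): 713507 = 2209·323 + 0 → 323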